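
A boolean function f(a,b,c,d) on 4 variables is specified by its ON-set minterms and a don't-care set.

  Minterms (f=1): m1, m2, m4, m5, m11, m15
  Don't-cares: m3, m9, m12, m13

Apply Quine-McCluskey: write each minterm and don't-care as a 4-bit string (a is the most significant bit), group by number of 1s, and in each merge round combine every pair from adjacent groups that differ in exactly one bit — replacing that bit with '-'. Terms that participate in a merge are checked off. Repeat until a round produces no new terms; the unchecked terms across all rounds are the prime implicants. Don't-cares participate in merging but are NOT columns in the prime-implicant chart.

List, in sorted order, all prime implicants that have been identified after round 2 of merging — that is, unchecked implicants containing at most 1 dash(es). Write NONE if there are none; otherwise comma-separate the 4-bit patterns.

001-

[col 0] 0001*, 0010*, 0011*, 0100*, 0101*, 1001*, 1011*, 1100*, 1101*, 1111*
[col 1] -001*, -011*, -100*, -101*, 0-01*, 00-1*, 001-, 010-*, 1-01*, 1-11*, 10-1*, 11-1*, 110-*
[col 2] --01, -0-1, -10-, 1--1
Prime implicants: --01, -0-1, -10-, 001-, 1--1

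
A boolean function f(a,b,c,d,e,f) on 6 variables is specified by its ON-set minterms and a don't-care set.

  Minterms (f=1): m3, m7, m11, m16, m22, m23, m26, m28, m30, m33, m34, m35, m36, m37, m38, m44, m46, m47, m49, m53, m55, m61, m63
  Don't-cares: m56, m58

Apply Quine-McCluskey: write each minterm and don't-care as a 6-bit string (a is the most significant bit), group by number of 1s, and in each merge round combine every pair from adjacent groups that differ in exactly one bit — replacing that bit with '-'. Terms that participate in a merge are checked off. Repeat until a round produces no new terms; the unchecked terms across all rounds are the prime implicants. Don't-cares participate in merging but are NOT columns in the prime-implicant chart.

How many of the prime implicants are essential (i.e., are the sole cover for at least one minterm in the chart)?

6

Round 0: 000011✓ 000111✓ 001011✓ 010000 010110✓ 010111✓ 011010✓ 011100✓ 011110✓ 100001✓ 100010✓ 100011✓ 100100✓ 100101✓ 100110✓ 101100✓ 101110✓ 101111✓ 110001✓ 110101✓ 110111✓ 111000✓ 111010✓ 111101✓ 111111✓
Round 1: -00011 -10111 -11010 0-0111 00-011 000-11 01-110 01011- 011-10 0111-0 1-0001✓ 1-0101✓ 1-1111 10-100✓ 10-110✓ 100-01✓ 100-10 1000-1 10001- 1001-0✓ 10010- 1011-0✓ 10111- 11-101✓ 11-111✓ 110-01✓ 1101-1✓ 1110-0 1111-1✓
Round 2: 1-0-01 10-1-0 11-1-1
PIs = {-00011, -10111, -11010, 0-0111, 00-011, 000-11, 01-110, 010000, 01011-, 011-10, 0111-0, 1-0-01, 1-1111, 10-1-0, 100-10, 1000-1, 10001-, 10010-, 10111-, 11-1-1, 1110-0}
Coverage chart:
  m3: -00011,00-011,000-11
  m7: 0-0111,000-11
  m11: 00-011 ←essential
  m16: 010000 ←essential
  m22: 01-110,01011-
  m23: -10111,0-0111,01011-
  m26: -11010,011-10
  m28: 0111-0 ←essential
  m30: 01-110,011-10,0111-0
  m33: 1-0-01,1000-1
  m34: 100-10,10001-
  m35: -00011,1000-1,10001-
  m36: 10-1-0,10010-
  m37: 1-0-01,10010-
  m38: 10-1-0,100-10
  m44: 10-1-0 ←essential
  m46: 10-1-0,10111-
  m47: 1-1111,10111-
  m49: 1-0-01 ←essential
  m53: 1-0-01,11-1-1
  m55: -10111,11-1-1
  m61: 11-1-1 ←essential
  m63: 1-1111,11-1-1
Essential: 00-011, 010000, 0111-0, 1-0-01, 10-1-0, 11-1-1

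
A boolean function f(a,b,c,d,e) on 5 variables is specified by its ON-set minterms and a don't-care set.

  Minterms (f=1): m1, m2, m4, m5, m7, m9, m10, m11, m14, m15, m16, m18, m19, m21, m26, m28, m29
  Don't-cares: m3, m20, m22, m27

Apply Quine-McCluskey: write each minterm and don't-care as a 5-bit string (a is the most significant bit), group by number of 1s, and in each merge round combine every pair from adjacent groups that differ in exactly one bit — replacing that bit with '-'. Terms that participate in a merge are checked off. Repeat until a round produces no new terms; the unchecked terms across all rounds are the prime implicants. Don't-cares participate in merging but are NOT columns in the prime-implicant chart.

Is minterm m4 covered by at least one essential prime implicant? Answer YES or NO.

YES

Round 0: 00001✓ 00010✓ 00011✓ 00100✓ 00101✓ 00111✓ 01001✓ 01010✓ 01011✓ 01110✓ 01111✓ 10000✓ 10010✓ 10011✓ 10100✓ 10101✓ 10110✓ 11010✓ 11011✓ 11100✓ 11101✓
Round 1: -0010✓ -0011✓ -0100✓ -0101✓ -1010✓ -1011✓ 0-001✓ 0-010✓ 0-011✓ 0-111✓ 00-01✓ 00-11✓ 000-1✓ 0001-✓ 001-1✓ 0010-✓ 01-10✓ 01-11✓ 010-1✓ 0101-✓ 0111-✓ 1-010✓ 1-011✓ 1-100✓ 1-101✓ 10-00✓ 10-10✓ 100-0✓ 1001-✓ 101-0✓ 1010-✓ 1101-✓ 1110-✓
Round 2: --010✓ --011✓ -001-✓ -010- -101-✓ 0--11 0-0-1 0-01-✓ 00--1 01-1- 1-01-✓ 1-10- 10--0
Round 3: --01-
PIs = {--01-, -010-, 0--11, 0-0-1, 00--1, 01-1-, 1-10-, 10--0}
Coverage chart:
  m1: 0-0-1,00--1
  m2: --01- ←essential
  m4: -010- ←essential
  m5: -010-,00--1
  m7: 0--11,00--1
  m9: 0-0-1 ←essential
  m10: --01-,01-1-
  m11: --01-,0--11,0-0-1,01-1-
  m14: 01-1- ←essential
  m15: 0--11,01-1-
  m16: 10--0 ←essential
  m18: --01-,10--0
  m19: --01- ←essential
  m21: -010-,1-10-
  m26: --01- ←essential
  m28: 1-10- ←essential
  m29: 1-10- ←essential
Essential: --01-, -010-, 0-0-1, 01-1-, 1-10-, 10--0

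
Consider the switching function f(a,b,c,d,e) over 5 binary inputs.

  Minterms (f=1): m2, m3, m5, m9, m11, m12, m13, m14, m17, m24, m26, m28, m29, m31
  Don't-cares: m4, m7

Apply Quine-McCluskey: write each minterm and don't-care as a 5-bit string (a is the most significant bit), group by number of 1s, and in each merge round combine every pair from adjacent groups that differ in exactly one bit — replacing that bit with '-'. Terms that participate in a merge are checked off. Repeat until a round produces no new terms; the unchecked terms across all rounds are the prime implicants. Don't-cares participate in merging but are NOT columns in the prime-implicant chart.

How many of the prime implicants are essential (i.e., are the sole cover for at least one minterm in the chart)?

[col 0] 00010*, 00011*, 00100*, 00101*, 00111*, 01001*, 01011*, 01100*, 01101*, 01110*, 10001, 11000*, 11010*, 11100*, 11101*, 11111*
[col 1] -1100*, -1101*, 0-011, 0-100*, 0-101*, 00-11, 0001-, 001-1, 0010-*, 01-01, 010-1, 011-0, 0110-*, 11-00, 110-0, 111-1, 1110-*
[col 2] -110-, 0-10-
Prime implicants: -110-, 0-011, 0-10-, 00-11, 0001-, 001-1, 01-01, 010-1, 011-0, 10001, 11-00, 110-0, 111-1
PI chart (minterm → PIs covering it):
  2 | 0001-  (sole → essential)
  3 | 0-011,00-11,0001-
  5 | 0-10-,001-1
  9 | 01-01,010-1
  11 | 0-011,010-1
  12 | -110-,0-10-,011-0
  13 | -110-,0-10-,01-01
  14 | 011-0  (sole → essential)
  17 | 10001  (sole → essential)
  24 | 11-00,110-0
  26 | 110-0  (sole → essential)
  28 | -110-,11-00
  29 | -110-,111-1
  31 | 111-1  (sole → essential)
Essential prime implicants: 0001-, 011-0, 10001, 110-0, 111-1

5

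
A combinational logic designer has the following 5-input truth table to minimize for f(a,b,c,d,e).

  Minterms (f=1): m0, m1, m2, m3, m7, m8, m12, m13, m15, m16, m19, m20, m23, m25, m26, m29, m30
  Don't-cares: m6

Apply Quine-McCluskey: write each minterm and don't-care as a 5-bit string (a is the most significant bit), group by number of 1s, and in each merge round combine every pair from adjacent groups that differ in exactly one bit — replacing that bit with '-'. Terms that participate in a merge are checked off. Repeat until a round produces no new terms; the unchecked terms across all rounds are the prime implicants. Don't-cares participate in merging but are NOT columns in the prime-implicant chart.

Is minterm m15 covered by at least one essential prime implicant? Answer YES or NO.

NO

Round 0: 00000✓ 00001✓ 00010✓ 00011✓ 00110✓ 00111✓ 01000✓ 01100✓ 01101✓ 01111✓ 10000✓ 10011✓ 10100✓ 10111✓ 11001✓ 11010✓ 11101✓ 11110✓
Round 1: -0000 -0011✓ -0111✓ -1101 0-000 0-111 00-10✓ 00-11✓ 000-0✓ 000-1✓ 0000-✓ 0001-✓ 0011-✓ 01-00 011-1 0110- 10-00 10-11✓ 11-01 11-10
Round 2: -0-11 00-1- 000--
PIs = {-0-11, -0000, -1101, 0-000, 0-111, 00-1-, 000--, 01-00, 011-1, 0110-, 10-00, 11-01, 11-10}
Coverage chart:
  m0: -0000,0-000,000--
  m1: 000-- ←essential
  m2: 00-1-,000--
  m3: -0-11,00-1-,000--
  m7: -0-11,0-111,00-1-
  m8: 0-000,01-00
  m12: 01-00,0110-
  m13: -1101,011-1,0110-
  m15: 0-111,011-1
  m16: -0000,10-00
  m19: -0-11 ←essential
  m20: 10-00 ←essential
  m23: -0-11 ←essential
  m25: 11-01 ←essential
  m26: 11-10 ←essential
  m29: -1101,11-01
  m30: 11-10 ←essential
Essential: -0-11, 000--, 10-00, 11-01, 11-10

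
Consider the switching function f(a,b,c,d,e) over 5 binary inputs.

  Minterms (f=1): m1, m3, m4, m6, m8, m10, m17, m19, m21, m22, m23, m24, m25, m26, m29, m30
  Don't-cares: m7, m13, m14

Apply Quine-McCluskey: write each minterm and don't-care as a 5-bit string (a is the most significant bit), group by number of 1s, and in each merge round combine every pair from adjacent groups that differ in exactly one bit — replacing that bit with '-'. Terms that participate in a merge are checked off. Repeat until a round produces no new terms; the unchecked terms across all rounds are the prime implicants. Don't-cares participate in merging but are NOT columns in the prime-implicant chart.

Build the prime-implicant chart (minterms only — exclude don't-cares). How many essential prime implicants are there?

3

size-2^0 implicants → 00001(✓)  00011(✓)  00100(✓)  00110(✓)  00111(✓)  01000(✓)  01010(✓)  01101(✓)  01110(✓)  10001(✓)  10011(✓)  10101(✓)  10110(✓)  10111(✓)  11000(✓)  11001(✓)  11010(✓)  11101(✓)  11110(✓)
size-2^1 implicants → -0001(✓)  -0011(✓)  -0110(✓)  -0111(✓)  -1000(✓)  -1010(✓)  -1101  -1110(✓)  0-110(✓)  00-11(✓)  000-1(✓)  001-0  0011-(✓)  01-10(✓)  010-0(✓)  1-001(✓)  1-101(✓)  1-110(✓)  10-01(✓)  10-11(✓)  100-1(✓)  101-1(✓)  1011-(✓)  11-01(✓)  11-10(✓)  110-0(✓)  1100-
size-2^2 implicants → --110  -0-11  -00-1  -011-  -1-10  -10-0  1--01  10--1
Unchecked terms (primes): --110, -0-11, -00-1, -011-, -1-10, -10-0, -1101, 001-0, 1--01, 10--1, 1100-
Minterm coverage:
  m1 ⊆ -00-1 [E]
  m3 ⊆ -0-11,-00-1
  m4 ⊆ 001-0 [E]
  m6 ⊆ --110,-011-,001-0
  m8 ⊆ -10-0 [E]
  m10 ⊆ -1-10,-10-0
  m17 ⊆ -00-1,1--01,10--1
  m19 ⊆ -0-11,-00-1,10--1
  m21 ⊆ 1--01,10--1
  m22 ⊆ --110,-011-
  m23 ⊆ -0-11,-011-,10--1
  m24 ⊆ -10-0,1100-
  m25 ⊆ 1--01,1100-
  m26 ⊆ -1-10,-10-0
  m29 ⊆ -1101,1--01
  m30 ⊆ --110,-1-10
E = {-00-1, -10-0, 001-0}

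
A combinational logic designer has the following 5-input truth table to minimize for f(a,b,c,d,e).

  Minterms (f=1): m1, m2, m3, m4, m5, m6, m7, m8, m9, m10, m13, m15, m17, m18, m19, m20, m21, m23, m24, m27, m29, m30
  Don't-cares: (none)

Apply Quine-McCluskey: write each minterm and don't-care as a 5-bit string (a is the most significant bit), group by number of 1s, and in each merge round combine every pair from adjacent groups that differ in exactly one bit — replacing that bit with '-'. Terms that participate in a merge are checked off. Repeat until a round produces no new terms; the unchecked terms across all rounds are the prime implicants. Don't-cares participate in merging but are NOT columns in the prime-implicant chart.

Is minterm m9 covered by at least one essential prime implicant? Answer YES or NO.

NO

Round 0: 00001✓ 00010✓ 00011✓ 00100✓ 00101✓ 00110✓ 00111✓ 01000✓ 01001✓ 01010✓ 01101✓ 01111✓ 10001✓ 10010✓ 10011✓ 10100✓ 10101✓ 10111✓ 11000✓ 11011✓ 11101✓ 11110
Round 1: -0001✓ -0010✓ -0011✓ -0100✓ -0101✓ -0111✓ -1000 -1101✓ 0-001✓ 0-010 0-101✓ 0-111✓ 00-01✓ 00-10✓ 00-11✓ 000-1✓ 0001-✓ 001-0✓ 001-1✓ 0010-✓ 0011-✓ 01-01✓ 010-0 0100- 011-1✓ 1-011 1-101✓ 10-01✓ 10-11✓ 100-1✓ 1001-✓ 101-1✓ 1010-✓
Round 2: --101 -0-01✓ -0-11✓ -00-1✓ -001- -01-1✓ -010- 0--01 0-1-1 00--1✓ 00-1- 001-- 10--1✓
Round 3: -0--1
PIs = {--101, -0--1, -001-, -010-, -1000, 0--01, 0-010, 0-1-1, 00-1-, 001--, 010-0, 0100-, 1-011, 11110}
Coverage chart:
  m1: -0--1,0--01
  m2: -001-,0-010,00-1-
  m3: -0--1,-001-,00-1-
  m4: -010-,001--
  m5: --101,-0--1,-010-,0--01,0-1-1,001--
  m6: 00-1-,001--
  m7: -0--1,0-1-1,00-1-,001--
  m8: -1000,010-0,0100-
  m9: 0--01,0100-
  m10: 0-010,010-0
  m13: --101,0--01,0-1-1
  m15: 0-1-1 ←essential
  m17: -0--1 ←essential
  m18: -001- ←essential
  m19: -0--1,-001-,1-011
  m20: -010- ←essential
  m21: --101,-0--1,-010-
  m23: -0--1 ←essential
  m24: -1000 ←essential
  m27: 1-011 ←essential
  m29: --101 ←essential
  m30: 11110 ←essential
Essential: --101, -0--1, -001-, -010-, -1000, 0-1-1, 1-011, 11110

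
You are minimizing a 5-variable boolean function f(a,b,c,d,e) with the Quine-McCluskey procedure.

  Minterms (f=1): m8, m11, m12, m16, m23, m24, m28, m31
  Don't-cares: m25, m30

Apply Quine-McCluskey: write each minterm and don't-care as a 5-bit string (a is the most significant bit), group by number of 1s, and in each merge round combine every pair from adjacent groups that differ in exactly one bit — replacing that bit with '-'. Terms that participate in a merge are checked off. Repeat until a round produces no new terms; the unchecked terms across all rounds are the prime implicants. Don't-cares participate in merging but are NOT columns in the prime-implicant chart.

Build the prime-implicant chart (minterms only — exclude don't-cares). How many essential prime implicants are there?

4

size-2^0 implicants → 01000(✓)  01011  01100(✓)  10000(✓)  10111(✓)  11000(✓)  11001(✓)  11100(✓)  11110(✓)  11111(✓)
size-2^1 implicants → -1000(✓)  -1100(✓)  01-00(✓)  1-000  1-111  11-00(✓)  1100-  111-0  1111-
size-2^2 implicants → -1-00
Unchecked terms (primes): -1-00, 01011, 1-000, 1-111, 1100-, 111-0, 1111-
Minterm coverage:
  m8 ⊆ -1-00 [E]
  m11 ⊆ 01011 [E]
  m12 ⊆ -1-00 [E]
  m16 ⊆ 1-000 [E]
  m23 ⊆ 1-111 [E]
  m24 ⊆ -1-00,1-000,1100-
  m28 ⊆ -1-00,111-0
  m31 ⊆ 1-111,1111-
E = {-1-00, 01011, 1-000, 1-111}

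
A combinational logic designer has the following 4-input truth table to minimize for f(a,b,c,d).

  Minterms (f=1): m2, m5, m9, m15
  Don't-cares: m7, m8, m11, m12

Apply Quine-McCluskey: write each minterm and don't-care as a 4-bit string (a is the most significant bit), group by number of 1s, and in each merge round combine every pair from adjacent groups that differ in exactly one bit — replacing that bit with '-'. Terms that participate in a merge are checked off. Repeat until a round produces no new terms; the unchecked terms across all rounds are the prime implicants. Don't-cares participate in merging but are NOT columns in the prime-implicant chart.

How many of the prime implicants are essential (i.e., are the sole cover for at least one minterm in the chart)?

2

[col 0] 0010, 0101*, 0111*, 1000*, 1001*, 1011*, 1100*, 1111*
[col 1] -111, 01-1, 1-00, 1-11, 10-1, 100-
Prime implicants: -111, 0010, 01-1, 1-00, 1-11, 10-1, 100-
PI chart (minterm → PIs covering it):
  2 | 0010  (sole → essential)
  5 | 01-1  (sole → essential)
  9 | 10-1,100-
  15 | -111,1-11
Essential prime implicants: 0010, 01-1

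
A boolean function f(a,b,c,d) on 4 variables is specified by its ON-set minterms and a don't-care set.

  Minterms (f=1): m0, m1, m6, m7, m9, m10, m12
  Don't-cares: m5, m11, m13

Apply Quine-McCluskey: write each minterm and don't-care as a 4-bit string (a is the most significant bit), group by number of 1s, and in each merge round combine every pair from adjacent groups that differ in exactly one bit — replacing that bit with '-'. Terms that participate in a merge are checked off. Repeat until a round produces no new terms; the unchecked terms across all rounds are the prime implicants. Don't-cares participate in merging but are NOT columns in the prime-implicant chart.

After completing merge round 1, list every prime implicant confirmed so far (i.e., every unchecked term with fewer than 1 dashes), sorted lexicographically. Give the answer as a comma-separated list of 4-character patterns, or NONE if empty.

size-2^0 implicants → 0000(✓)  0001(✓)  0101(✓)  0110(✓)  0111(✓)  1001(✓)  1010(✓)  1011(✓)  1100(✓)  1101(✓)
size-2^1 implicants → -001(✓)  -101(✓)  0-01(✓)  000-  01-1  011-  1-01(✓)  10-1  101-  110-
size-2^2 implicants → --01
Unchecked terms (primes): --01, 000-, 01-1, 011-, 10-1, 101-, 110-

NONE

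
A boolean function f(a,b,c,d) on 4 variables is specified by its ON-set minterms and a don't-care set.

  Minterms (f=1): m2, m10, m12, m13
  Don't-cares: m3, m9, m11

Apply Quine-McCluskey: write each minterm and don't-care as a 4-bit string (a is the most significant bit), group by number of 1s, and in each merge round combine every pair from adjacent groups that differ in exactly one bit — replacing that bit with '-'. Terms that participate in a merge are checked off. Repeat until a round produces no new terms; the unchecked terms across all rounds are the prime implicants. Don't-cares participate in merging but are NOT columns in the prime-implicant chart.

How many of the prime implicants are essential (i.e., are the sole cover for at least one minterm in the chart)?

size-2^0 implicants → 0010(✓)  0011(✓)  1001(✓)  1010(✓)  1011(✓)  1100(✓)  1101(✓)
size-2^1 implicants → -010(✓)  -011(✓)  001-(✓)  1-01  10-1  101-(✓)  110-
size-2^2 implicants → -01-
Unchecked terms (primes): -01-, 1-01, 10-1, 110-
Minterm coverage:
  m2 ⊆ -01- [E]
  m10 ⊆ -01- [E]
  m12 ⊆ 110- [E]
  m13 ⊆ 1-01,110-
E = {-01-, 110-}

2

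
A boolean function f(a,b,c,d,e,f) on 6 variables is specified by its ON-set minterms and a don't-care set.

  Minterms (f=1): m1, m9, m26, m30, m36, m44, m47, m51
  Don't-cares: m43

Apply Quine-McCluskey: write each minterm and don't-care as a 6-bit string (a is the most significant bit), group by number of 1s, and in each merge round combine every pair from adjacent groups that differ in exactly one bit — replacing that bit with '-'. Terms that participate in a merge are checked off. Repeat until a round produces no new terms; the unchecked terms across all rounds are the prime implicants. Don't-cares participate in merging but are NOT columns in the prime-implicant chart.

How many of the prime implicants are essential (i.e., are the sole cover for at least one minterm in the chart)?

[col 0] 000001*, 001001*, 011010*, 011110*, 100100*, 101011*, 101100*, 101111*, 110011
[col 1] 00-001, 011-10, 10-100, 101-11
Prime implicants: 00-001, 011-10, 10-100, 101-11, 110011
PI chart (minterm → PIs covering it):
  1 | 00-001  (sole → essential)
  9 | 00-001  (sole → essential)
  26 | 011-10  (sole → essential)
  30 | 011-10  (sole → essential)
  36 | 10-100  (sole → essential)
  44 | 10-100  (sole → essential)
  47 | 101-11  (sole → essential)
  51 | 110011  (sole → essential)
Essential prime implicants: 00-001, 011-10, 10-100, 101-11, 110011

5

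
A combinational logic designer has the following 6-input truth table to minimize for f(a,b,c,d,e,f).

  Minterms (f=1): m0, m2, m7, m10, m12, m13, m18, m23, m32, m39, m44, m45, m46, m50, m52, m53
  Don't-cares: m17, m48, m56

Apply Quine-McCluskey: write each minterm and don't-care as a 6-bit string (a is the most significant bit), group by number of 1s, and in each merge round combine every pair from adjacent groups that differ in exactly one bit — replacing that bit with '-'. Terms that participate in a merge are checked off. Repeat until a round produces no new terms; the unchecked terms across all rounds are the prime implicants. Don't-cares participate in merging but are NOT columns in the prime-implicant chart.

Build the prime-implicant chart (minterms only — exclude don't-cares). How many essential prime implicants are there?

6

[col 0] 000000*, 000010*, 000111*, 001010*, 001100*, 001101*, 010001, 010010*, 010111*, 100000*, 100111*, 101100*, 101101*, 101110*, 110000*, 110010*, 110100*, 110101*, 111000*
[col 1] -00000, -00111, -01100*, -01101*, -10010, 0-0010, 0-0111, 00-010, 0000-0, 00110-*, 1-0000, 1011-0, 10110-*, 11-000, 110-00, 1100-0, 11010-
[col 2] -0110-
Prime implicants: -00000, -00111, -0110-, -10010, 0-0010, 0-0111, 00-010, 0000-0, 010001, 1-0000, 1011-0, 11-000, 110-00, 1100-0, 11010-
PI chart (minterm → PIs covering it):
  0 | -00000,0000-0
  2 | 0-0010,00-010,0000-0
  7 | -00111,0-0111
  10 | 00-010  (sole → essential)
  12 | -0110-  (sole → essential)
  13 | -0110-  (sole → essential)
  18 | -10010,0-0010
  23 | 0-0111  (sole → essential)
  32 | -00000,1-0000
  39 | -00111  (sole → essential)
  44 | -0110-,1011-0
  45 | -0110-  (sole → essential)
  46 | 1011-0  (sole → essential)
  50 | -10010,1100-0
  52 | 110-00,11010-
  53 | 11010-  (sole → essential)
Essential prime implicants: -00111, -0110-, 0-0111, 00-010, 1011-0, 11010-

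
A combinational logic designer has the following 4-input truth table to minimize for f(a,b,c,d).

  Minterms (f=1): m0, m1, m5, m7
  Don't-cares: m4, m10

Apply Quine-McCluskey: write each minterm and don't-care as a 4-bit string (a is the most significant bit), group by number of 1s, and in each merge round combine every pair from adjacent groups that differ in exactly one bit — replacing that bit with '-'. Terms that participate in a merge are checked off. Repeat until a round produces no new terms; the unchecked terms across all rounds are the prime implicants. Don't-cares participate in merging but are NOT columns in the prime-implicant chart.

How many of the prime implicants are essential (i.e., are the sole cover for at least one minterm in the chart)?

Round 0: 0000✓ 0001✓ 0100✓ 0101✓ 0111✓ 1010
Round 1: 0-00✓ 0-01✓ 000-✓ 01-1 010-✓
Round 2: 0-0-
PIs = {0-0-, 01-1, 1010}
Coverage chart:
  m0: 0-0- ←essential
  m1: 0-0- ←essential
  m5: 0-0-,01-1
  m7: 01-1 ←essential
Essential: 0-0-, 01-1

2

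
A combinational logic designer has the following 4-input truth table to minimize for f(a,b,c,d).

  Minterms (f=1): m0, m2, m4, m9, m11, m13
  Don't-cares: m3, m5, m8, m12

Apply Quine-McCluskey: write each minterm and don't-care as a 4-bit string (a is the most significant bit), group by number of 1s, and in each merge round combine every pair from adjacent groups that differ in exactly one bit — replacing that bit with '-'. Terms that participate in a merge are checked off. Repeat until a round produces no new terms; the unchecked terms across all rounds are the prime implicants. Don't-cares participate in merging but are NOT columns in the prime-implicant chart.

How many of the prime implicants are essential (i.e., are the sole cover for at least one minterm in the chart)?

0

size-2^0 implicants → 0000(✓)  0010(✓)  0011(✓)  0100(✓)  0101(✓)  1000(✓)  1001(✓)  1011(✓)  1100(✓)  1101(✓)
size-2^1 implicants → -000(✓)  -011  -100(✓)  -101(✓)  0-00(✓)  00-0  001-  010-(✓)  1-00(✓)  1-01(✓)  10-1  100-(✓)  110-(✓)
size-2^2 implicants → --00  -10-  1-0-
Unchecked terms (primes): --00, -011, -10-, 00-0, 001-, 1-0-, 10-1
Minterm coverage:
  m0 ⊆ --00,00-0
  m2 ⊆ 00-0,001-
  m4 ⊆ --00,-10-
  m9 ⊆ 1-0-,10-1
  m11 ⊆ -011,10-1
  m13 ⊆ -10-,1-0-
(no essential prime implicants)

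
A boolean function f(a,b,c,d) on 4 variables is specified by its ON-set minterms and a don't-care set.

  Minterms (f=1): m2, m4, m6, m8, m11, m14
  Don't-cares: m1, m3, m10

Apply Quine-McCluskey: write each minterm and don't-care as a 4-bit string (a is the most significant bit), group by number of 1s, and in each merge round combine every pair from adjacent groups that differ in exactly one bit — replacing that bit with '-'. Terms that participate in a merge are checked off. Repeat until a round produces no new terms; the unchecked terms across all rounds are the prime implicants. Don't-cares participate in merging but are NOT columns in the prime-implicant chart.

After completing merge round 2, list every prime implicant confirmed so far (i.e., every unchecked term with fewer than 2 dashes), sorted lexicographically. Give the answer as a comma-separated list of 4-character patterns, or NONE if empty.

00-1, 01-0, 10-0

[col 0] 0001*, 0010*, 0011*, 0100*, 0110*, 1000*, 1010*, 1011*, 1110*
[col 1] -010*, -011*, -110*, 0-10*, 00-1, 001-*, 01-0, 1-10*, 10-0, 101-*
[col 2] --10, -01-
Prime implicants: --10, -01-, 00-1, 01-0, 10-0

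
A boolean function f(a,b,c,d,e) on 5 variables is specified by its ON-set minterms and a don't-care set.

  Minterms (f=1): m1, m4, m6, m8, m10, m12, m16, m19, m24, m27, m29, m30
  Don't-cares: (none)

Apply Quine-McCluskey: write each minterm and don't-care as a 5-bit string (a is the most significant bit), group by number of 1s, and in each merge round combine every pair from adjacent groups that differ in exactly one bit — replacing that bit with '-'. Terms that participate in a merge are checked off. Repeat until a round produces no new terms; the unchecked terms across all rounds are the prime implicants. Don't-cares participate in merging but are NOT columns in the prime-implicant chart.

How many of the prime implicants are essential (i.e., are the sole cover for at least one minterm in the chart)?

7

size-2^0 implicants → 00001  00100(✓)  00110(✓)  01000(✓)  01010(✓)  01100(✓)  10000(✓)  10011(✓)  11000(✓)  11011(✓)  11101  11110
size-2^1 implicants → -1000  0-100  001-0  01-00  010-0  1-000  1-011
Unchecked terms (primes): -1000, 0-100, 00001, 001-0, 01-00, 010-0, 1-000, 1-011, 11101, 11110
Minterm coverage:
  m1 ⊆ 00001 [E]
  m4 ⊆ 0-100,001-0
  m6 ⊆ 001-0 [E]
  m8 ⊆ -1000,01-00,010-0
  m10 ⊆ 010-0 [E]
  m12 ⊆ 0-100,01-00
  m16 ⊆ 1-000 [E]
  m19 ⊆ 1-011 [E]
  m24 ⊆ -1000,1-000
  m27 ⊆ 1-011 [E]
  m29 ⊆ 11101 [E]
  m30 ⊆ 11110 [E]
E = {00001, 001-0, 010-0, 1-000, 1-011, 11101, 11110}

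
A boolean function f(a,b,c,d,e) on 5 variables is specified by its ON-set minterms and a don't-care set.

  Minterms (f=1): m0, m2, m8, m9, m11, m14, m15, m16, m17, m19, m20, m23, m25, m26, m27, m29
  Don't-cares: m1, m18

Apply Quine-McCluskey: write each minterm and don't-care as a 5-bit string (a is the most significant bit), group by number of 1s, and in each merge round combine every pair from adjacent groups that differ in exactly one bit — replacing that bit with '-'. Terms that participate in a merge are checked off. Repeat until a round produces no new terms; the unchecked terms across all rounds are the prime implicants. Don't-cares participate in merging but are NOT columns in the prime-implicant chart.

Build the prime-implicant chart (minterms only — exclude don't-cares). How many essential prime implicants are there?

size-2^0 implicants → 00000(✓)  00001(✓)  00010(✓)  01000(✓)  01001(✓)  01011(✓)  01110(✓)  01111(✓)  10000(✓)  10001(✓)  10010(✓)  10011(✓)  10100(✓)  10111(✓)  11001(✓)  11010(✓)  11011(✓)  11101(✓)
size-2^1 implicants → -0000(✓)  -0001(✓)  -0010(✓)  -1001(✓)  -1011(✓)  0-000(✓)  0-001(✓)  000-0(✓)  0000-(✓)  01-11  010-1(✓)  0100-(✓)  0111-  1-001(✓)  1-010(✓)  1-011(✓)  10-00  10-11  100-0(✓)  100-1(✓)  1000-(✓)  1001-(✓)  11-01  110-1(✓)  1101-(✓)
size-2^2 implicants → --001  -00-0  -000-  -10-1  0-00-  1-0-1  1-01-  100--
Unchecked terms (primes): --001, -00-0, -000-, -10-1, 0-00-, 01-11, 0111-, 1-0-1, 1-01-, 10-00, 10-11, 100--, 11-01
Minterm coverage:
  m0 ⊆ -00-0,-000-,0-00-
  m2 ⊆ -00-0 [E]
  m8 ⊆ 0-00- [E]
  m9 ⊆ --001,-10-1,0-00-
  m11 ⊆ -10-1,01-11
  m14 ⊆ 0111- [E]
  m15 ⊆ 01-11,0111-
  m16 ⊆ -00-0,-000-,10-00,100--
  m17 ⊆ --001,-000-,1-0-1,100--
  m19 ⊆ 1-0-1,1-01-,10-11,100--
  m20 ⊆ 10-00 [E]
  m23 ⊆ 10-11 [E]
  m25 ⊆ --001,-10-1,1-0-1,11-01
  m26 ⊆ 1-01- [E]
  m27 ⊆ -10-1,1-0-1,1-01-
  m29 ⊆ 11-01 [E]
E = {-00-0, 0-00-, 0111-, 1-01-, 10-00, 10-11, 11-01}

7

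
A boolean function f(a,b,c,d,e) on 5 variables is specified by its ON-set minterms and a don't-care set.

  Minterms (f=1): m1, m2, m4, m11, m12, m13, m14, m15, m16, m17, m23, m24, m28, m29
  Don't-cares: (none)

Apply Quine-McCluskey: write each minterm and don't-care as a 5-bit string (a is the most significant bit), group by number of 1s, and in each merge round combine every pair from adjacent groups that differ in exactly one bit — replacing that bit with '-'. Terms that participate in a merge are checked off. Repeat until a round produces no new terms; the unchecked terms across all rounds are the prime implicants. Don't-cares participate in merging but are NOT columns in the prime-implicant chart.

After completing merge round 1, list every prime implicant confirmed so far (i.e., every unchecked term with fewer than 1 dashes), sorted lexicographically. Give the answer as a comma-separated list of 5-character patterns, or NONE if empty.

00010, 10111

Round 0: 00001✓ 00010 00100✓ 01011✓ 01100✓ 01101✓ 01110✓ 01111✓ 10000✓ 10001✓ 10111 11000✓ 11100✓ 11101✓
Round 1: -0001 -1100✓ -1101✓ 0-100 01-11 011-0✓ 011-1✓ 0110-✓ 0111-✓ 1-000 1000- 11-00 1110-✓
Round 2: -110- 011--
PIs = {-0001, -110-, 0-100, 00010, 01-11, 011--, 1-000, 1000-, 10111, 11-00}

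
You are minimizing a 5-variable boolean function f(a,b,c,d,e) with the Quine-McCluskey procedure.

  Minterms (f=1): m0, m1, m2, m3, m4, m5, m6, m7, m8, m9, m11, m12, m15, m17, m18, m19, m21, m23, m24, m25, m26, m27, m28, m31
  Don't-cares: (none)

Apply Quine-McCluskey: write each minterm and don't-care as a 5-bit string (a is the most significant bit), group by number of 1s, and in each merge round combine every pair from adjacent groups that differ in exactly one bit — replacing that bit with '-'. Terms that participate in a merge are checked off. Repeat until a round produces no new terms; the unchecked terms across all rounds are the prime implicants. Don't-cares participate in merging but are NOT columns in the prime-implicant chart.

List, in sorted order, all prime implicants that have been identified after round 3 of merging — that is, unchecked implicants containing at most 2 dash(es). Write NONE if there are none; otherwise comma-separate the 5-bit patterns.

-001-, -1-00, -100-, 0--00, 0-00-, 1-01-, 110--

[col 0] 00000*, 00001*, 00010*, 00011*, 00100*, 00101*, 00110*, 00111*, 01000*, 01001*, 01011*, 01100*, 01111*, 10001*, 10010*, 10011*, 10101*, 10111*, 11000*, 11001*, 11010*, 11011*, 11100*, 11111*
[col 1] -0001*, -0010*, -0011*, -0101*, -0111*, -1000*, -1001*, -1011*, -1100*, -1111*, 0-000*, 0-001*, 0-011*, 0-100*, 0-111*, 00-00*, 00-01*, 00-10*, 00-11*, 000-0*, 000-1*, 0000-*, 0001-*, 001-0*, 001-1*, 0010-*, 0011-*, 01-00*, 01-11*, 010-1*, 0100-*, 1-001*, 1-010*, 1-011*, 1-111*, 10-01*, 10-11*, 100-1*, 1001-*, 101-1*, 11-00*, 11-11*, 110-0*, 110-1*, 1100-*, 1101-*
[col 2] --001*, --011*, --111*, -0-01*, -0-11*, -00-1*, -001-, -01-1*, -1-00, -1-11*, -10-1*, -100-, 0--00, 0--11*, 0-0-1*, 0-00-, 00--0*, 00--1*, 00-0-*, 00-1-*, 000--*, 001--*, 1--11*, 1-0-1*, 1-01-, 10--1*, 110--
[col 3] ---11, --0-1, -0--1, 00---
Prime implicants: ---11, --0-1, -0--1, -001-, -1-00, -100-, 0--00, 0-00-, 00---, 1-01-, 110--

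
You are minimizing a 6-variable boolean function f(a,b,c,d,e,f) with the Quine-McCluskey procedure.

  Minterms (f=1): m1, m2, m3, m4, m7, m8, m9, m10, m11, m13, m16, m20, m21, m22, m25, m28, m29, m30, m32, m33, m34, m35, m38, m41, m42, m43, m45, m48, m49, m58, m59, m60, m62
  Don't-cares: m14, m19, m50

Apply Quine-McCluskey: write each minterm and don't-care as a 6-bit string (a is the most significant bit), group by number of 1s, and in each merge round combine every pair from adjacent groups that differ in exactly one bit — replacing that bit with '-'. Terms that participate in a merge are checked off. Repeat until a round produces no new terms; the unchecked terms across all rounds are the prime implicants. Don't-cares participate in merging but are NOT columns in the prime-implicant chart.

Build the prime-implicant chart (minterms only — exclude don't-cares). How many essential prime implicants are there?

size-2^0 implicants → 000001(✓)  000010(✓)  000011(✓)  000100(✓)  000111(✓)  001000(✓)  001001(✓)  001010(✓)  001011(✓)  001101(✓)  001110(✓)  010000(✓)  010011(✓)  010100(✓)  010101(✓)  010110(✓)  011001(✓)  011100(✓)  011101(✓)  011110(✓)  100000(✓)  100001(✓)  100010(✓)  100011(✓)  100110(✓)  101001(✓)  101010(✓)  101011(✓)  101101(✓)  110000(✓)  110001(✓)  110010(✓)  111010(✓)  111011(✓)  111100(✓)  111110(✓)
size-2^1 implicants → -00001(✓)  -00010(✓)  -00011(✓)  -01001(✓)  -01010(✓)  -01011(✓)  -01101(✓)  -10000  -11100(✓)  -11110(✓)  0-0011  0-0100  0-1001(✓)  0-1101(✓)  0-1110  00-001(✓)  00-010(✓)  00-011(✓)  000-11  0000-1(✓)  00001-(✓)  001-01(✓)  001-10  0010-0(✓)  0010-1(✓)  00100-(✓)  00101-(✓)  01-100(✓)  01-101(✓)  01-110(✓)  010-00  0101-0(✓)  01010-(✓)  011-01(✓)  0111-0(✓)  01110-(✓)  1-0000(✓)  1-0001(✓)  1-0010(✓)  1-1010(✓)  1-1011(✓)  10-001(✓)  10-010(✓)  10-011(✓)  100-10  1000-0(✓)  1000-1(✓)  10000-(✓)  10001-(✓)  101-01(✓)  1010-1(✓)  10101-(✓)  11-010(✓)  1100-0(✓)  11000-(✓)  111-10  11101-(✓)  1111-0(✓)
size-2^2 implicants → -0-001(✓)  -0-010(✓)  -0-011(✓)  -000-1(✓)  -0001-(✓)  -01-01  -010-1(✓)  -0101-(✓)  -111-0  0-1-01  00-0-1(✓)  00-01-(✓)  0010--  01-1-0  01-10-  1--010  1-00-0  1-000-  1-101-  10-0-1(✓)  10-01-(✓)  1000--
size-2^3 implicants → -0-0-1  -0-01-
Unchecked terms (primes): -0-0-1, -0-01-, -01-01, -10000, -111-0, 0-0011, 0-0100, 0-1-01, 0-1110, 000-11, 001-10, 0010--, 01-1-0, 01-10-, 010-00, 1--010, 1-00-0, 1-000-, 1-101-, 100-10, 1000--, 111-10
Minterm coverage:
  m1 ⊆ -0-0-1 [E]
  m2 ⊆ -0-01- [E]
  m3 ⊆ -0-0-1,-0-01-,0-0011,000-11
  m4 ⊆ 0-0100 [E]
  m7 ⊆ 000-11 [E]
  m8 ⊆ 0010-- [E]
  m9 ⊆ -0-0-1,-01-01,0-1-01,0010--
  m10 ⊆ -0-01-,001-10,0010--
  m11 ⊆ -0-0-1,-0-01-,0010--
  m13 ⊆ -01-01,0-1-01
  m16 ⊆ -10000,010-00
  m20 ⊆ 0-0100,01-1-0,01-10-,010-00
  m21 ⊆ 01-10- [E]
  m22 ⊆ 01-1-0 [E]
  m25 ⊆ 0-1-01 [E]
  m28 ⊆ -111-0,01-1-0,01-10-
  m29 ⊆ 0-1-01,01-10-
  m30 ⊆ -111-0,0-1110,01-1-0
  m32 ⊆ 1-00-0,1-000-,1000--
  m33 ⊆ -0-0-1,1-000-,1000--
  m34 ⊆ -0-01-,1--010,1-00-0,100-10,1000--
  m35 ⊆ -0-0-1,-0-01-,1000--
  m38 ⊆ 100-10 [E]
  m41 ⊆ -0-0-1,-01-01
  m42 ⊆ -0-01-,1--010,1-101-
  m43 ⊆ -0-0-1,-0-01-,1-101-
  m45 ⊆ -01-01 [E]
  m48 ⊆ -10000,1-00-0,1-000-
  m49 ⊆ 1-000- [E]
  m58 ⊆ 1--010,1-101-,111-10
  m59 ⊆ 1-101- [E]
  m60 ⊆ -111-0 [E]
  m62 ⊆ -111-0,111-10
E = {-0-0-1, -0-01-, -01-01, -111-0, 0-0100, 0-1-01, 000-11, 0010--, 01-1-0, 01-10-, 1-000-, 1-101-, 100-10}

13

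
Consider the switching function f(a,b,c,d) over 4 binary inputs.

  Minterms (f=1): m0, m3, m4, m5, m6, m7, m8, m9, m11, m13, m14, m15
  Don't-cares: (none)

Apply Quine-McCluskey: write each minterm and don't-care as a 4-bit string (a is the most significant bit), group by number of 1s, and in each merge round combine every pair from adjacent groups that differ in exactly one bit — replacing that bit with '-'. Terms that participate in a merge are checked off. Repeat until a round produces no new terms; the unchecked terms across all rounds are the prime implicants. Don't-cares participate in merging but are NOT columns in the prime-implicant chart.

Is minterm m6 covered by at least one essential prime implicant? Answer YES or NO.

[col 0] 0000*, 0011*, 0100*, 0101*, 0110*, 0111*, 1000*, 1001*, 1011*, 1101*, 1110*, 1111*
[col 1] -000, -011*, -101*, -110*, -111*, 0-00, 0-11*, 01-0*, 01-1*, 010-*, 011-*, 1-01*, 1-11*, 10-1*, 100-, 11-1*, 111-*
[col 2] --11, -1-1, -11-, 01--, 1--1
Prime implicants: --11, -000, -1-1, -11-, 0-00, 01--, 1--1, 100-
PI chart (minterm → PIs covering it):
  0 | -000,0-00
  3 | --11  (sole → essential)
  4 | 0-00,01--
  5 | -1-1,01--
  6 | -11-,01--
  7 | --11,-1-1,-11-,01--
  8 | -000,100-
  9 | 1--1,100-
  11 | --11,1--1
  13 | -1-1,1--1
  14 | -11-  (sole → essential)
  15 | --11,-1-1,-11-,1--1
Essential prime implicants: --11, -11-

YES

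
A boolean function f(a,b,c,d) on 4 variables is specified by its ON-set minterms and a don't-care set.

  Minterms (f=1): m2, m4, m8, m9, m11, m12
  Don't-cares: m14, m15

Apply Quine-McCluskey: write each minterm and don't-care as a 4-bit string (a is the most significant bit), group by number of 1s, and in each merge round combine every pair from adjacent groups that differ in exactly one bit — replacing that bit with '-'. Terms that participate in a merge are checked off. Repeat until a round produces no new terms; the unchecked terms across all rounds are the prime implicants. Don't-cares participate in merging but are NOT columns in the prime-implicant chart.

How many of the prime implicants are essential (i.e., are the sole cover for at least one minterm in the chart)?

[col 0] 0010, 0100*, 1000*, 1001*, 1011*, 1100*, 1110*, 1111*
[col 1] -100, 1-00, 1-11, 10-1, 100-, 11-0, 111-
Prime implicants: -100, 0010, 1-00, 1-11, 10-1, 100-, 11-0, 111-
PI chart (minterm → PIs covering it):
  2 | 0010  (sole → essential)
  4 | -100  (sole → essential)
  8 | 1-00,100-
  9 | 10-1,100-
  11 | 1-11,10-1
  12 | -100,1-00,11-0
Essential prime implicants: -100, 0010

2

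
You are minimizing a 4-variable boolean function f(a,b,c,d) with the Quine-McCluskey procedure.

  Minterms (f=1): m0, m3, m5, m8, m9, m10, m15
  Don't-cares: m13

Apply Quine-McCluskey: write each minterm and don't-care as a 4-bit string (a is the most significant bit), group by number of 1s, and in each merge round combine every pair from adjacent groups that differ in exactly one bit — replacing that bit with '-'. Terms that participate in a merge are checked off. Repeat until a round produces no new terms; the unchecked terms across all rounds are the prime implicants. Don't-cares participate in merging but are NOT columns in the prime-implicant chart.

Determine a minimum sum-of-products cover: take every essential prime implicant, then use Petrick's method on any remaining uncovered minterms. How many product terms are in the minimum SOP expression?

6

size-2^0 implicants → 0000(✓)  0011  0101(✓)  1000(✓)  1001(✓)  1010(✓)  1101(✓)  1111(✓)
size-2^1 implicants → -000  -101  1-01  10-0  100-  11-1
Unchecked terms (primes): -000, -101, 0011, 1-01, 10-0, 100-, 11-1
Minterm coverage:
  m0 ⊆ -000 [E]
  m3 ⊆ 0011 [E]
  m5 ⊆ -101 [E]
  m8 ⊆ -000,10-0,100-
  m9 ⊆ 1-01,100-
  m10 ⊆ 10-0 [E]
  m15 ⊆ 11-1 [E]
E = {-000, -101, 0011, 10-0, 11-1}
Petrick residual → 1-01
Cover = b'c'd' + bc'd + a'b'cd + ac'd + ab'd' + abd  |cover|=6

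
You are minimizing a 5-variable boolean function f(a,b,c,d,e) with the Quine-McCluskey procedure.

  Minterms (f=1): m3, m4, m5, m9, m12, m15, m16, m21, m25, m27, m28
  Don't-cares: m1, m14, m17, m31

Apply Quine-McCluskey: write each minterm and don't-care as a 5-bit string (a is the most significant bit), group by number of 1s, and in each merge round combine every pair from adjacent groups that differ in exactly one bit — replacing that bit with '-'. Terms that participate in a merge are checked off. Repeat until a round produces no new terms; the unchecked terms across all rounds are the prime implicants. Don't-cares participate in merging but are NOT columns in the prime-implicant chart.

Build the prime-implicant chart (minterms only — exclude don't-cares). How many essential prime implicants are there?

5

Round 0: 00001✓ 00011✓ 00100✓ 00101✓ 01001✓ 01100✓ 01110✓ 01111✓ 10000✓ 10001✓ 10101✓ 11001✓ 11011✓ 11100✓ 11111✓
Round 1: -0001✓ -0101✓ -1001✓ -1100 -1111 0-001✓ 0-100 00-01✓ 000-1 0010- 011-0 0111- 1-001✓ 10-01✓ 1000- 11-11 110-1
Round 2: --001 -0-01
PIs = {--001, -0-01, -1100, -1111, 0-100, 000-1, 0010-, 011-0, 0111-, 1000-, 11-11, 110-1}
Coverage chart:
  m3: 000-1 ←essential
  m4: 0-100,0010-
  m5: -0-01,0010-
  m9: --001 ←essential
  m12: -1100,0-100,011-0
  m15: -1111,0111-
  m16: 1000- ←essential
  m21: -0-01 ←essential
  m25: --001,110-1
  m27: 11-11,110-1
  m28: -1100 ←essential
Essential: --001, -0-01, -1100, 000-1, 1000-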